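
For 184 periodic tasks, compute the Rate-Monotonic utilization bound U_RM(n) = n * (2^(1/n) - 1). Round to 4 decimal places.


Compute 2^(1/184) = 1.0037742087
Subtract 1: 1.0037742087 - 1 = 0.0037742087
Multiply by n: 184 * 0.0037742087 = 0.6944544008
Round to 4 dp: 0.6945

0.6945


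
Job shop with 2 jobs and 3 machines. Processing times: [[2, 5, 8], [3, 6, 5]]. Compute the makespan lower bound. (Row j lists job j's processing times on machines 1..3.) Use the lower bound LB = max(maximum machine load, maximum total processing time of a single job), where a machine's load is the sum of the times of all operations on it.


Machine loads:
  Machine 1: 2 + 3 = 5
  Machine 2: 5 + 6 = 11
  Machine 3: 8 + 5 = 13
Max machine load = 13
Job totals:
  Job 1: 15
  Job 2: 14
Max job total = 15
Lower bound = max(13, 15) = 15

15


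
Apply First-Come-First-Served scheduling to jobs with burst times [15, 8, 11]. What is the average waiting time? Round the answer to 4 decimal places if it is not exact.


FCFS order (as given): [15, 8, 11]
Waiting times:
  Job 1: wait = 0
  Job 2: wait = 15
  Job 3: wait = 23
Sum of waiting times = 38
Average waiting time = 38/3 = 12.6667

12.6667


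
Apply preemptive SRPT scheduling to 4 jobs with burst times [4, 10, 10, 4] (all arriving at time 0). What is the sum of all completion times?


Since all jobs arrive at t=0, SRPT equals SPT ordering.
SPT order: [4, 4, 10, 10]
Completion times:
  Job 1: p=4, C=4
  Job 2: p=4, C=8
  Job 3: p=10, C=18
  Job 4: p=10, C=28
Total completion time = 4 + 8 + 18 + 28 = 58

58


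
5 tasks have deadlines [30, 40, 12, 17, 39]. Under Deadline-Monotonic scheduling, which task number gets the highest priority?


Sort tasks by relative deadline (ascending):
  Task 3: deadline = 12
  Task 4: deadline = 17
  Task 1: deadline = 30
  Task 5: deadline = 39
  Task 2: deadline = 40
Priority order (highest first): [3, 4, 1, 5, 2]
Highest priority task = 3

3


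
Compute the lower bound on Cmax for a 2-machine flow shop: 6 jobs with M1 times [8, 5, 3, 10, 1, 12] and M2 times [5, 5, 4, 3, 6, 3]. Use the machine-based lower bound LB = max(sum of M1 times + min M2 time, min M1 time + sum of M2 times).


LB1 = sum(M1 times) + min(M2 times) = 39 + 3 = 42
LB2 = min(M1 times) + sum(M2 times) = 1 + 26 = 27
Lower bound = max(LB1, LB2) = max(42, 27) = 42

42


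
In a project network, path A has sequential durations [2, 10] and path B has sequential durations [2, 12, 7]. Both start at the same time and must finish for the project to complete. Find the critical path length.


Path A total = 2 + 10 = 12
Path B total = 2 + 12 + 7 = 21
Critical path = longest path = max(12, 21) = 21

21


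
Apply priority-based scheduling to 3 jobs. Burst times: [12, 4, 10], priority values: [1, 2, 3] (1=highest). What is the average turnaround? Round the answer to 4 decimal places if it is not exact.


Sort by priority (ascending = highest first):
Order: [(1, 12), (2, 4), (3, 10)]
Completion times:
  Priority 1, burst=12, C=12
  Priority 2, burst=4, C=16
  Priority 3, burst=10, C=26
Average turnaround = 54/3 = 18.0

18.0


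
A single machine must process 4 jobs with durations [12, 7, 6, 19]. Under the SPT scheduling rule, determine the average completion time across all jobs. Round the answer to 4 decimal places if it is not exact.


Sort jobs by processing time (SPT order): [6, 7, 12, 19]
Compute completion times sequentially:
  Job 1: processing = 6, completes at 6
  Job 2: processing = 7, completes at 13
  Job 3: processing = 12, completes at 25
  Job 4: processing = 19, completes at 44
Sum of completion times = 88
Average completion time = 88/4 = 22.0

22.0


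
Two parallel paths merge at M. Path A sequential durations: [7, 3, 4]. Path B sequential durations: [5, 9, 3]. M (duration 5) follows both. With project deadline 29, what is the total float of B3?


Forward pass: ES(B3) = sum of predecessors on chain B = 14
EF = ES + duration = 14 + 3 = 17
Backward pass: LF(M) = deadline = 29; LS(M) = 29 - 5 = 24
LF(B3) = LS(M) - sum(successors on chain B) = 24 - 0 = 24
LS = LF - duration = 24 - 3 = 21
Total float = LS - ES = 21 - 14 = 7

7


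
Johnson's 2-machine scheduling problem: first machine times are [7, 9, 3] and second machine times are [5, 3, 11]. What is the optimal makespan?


Apply Johnson's rule:
  Group 1 (a <= b): [(3, 3, 11)]
  Group 2 (a > b): [(1, 7, 5), (2, 9, 3)]
Optimal job order: [3, 1, 2]
Schedule:
  Job 3: M1 done at 3, M2 done at 14
  Job 1: M1 done at 10, M2 done at 19
  Job 2: M1 done at 19, M2 done at 22
Makespan = 22

22


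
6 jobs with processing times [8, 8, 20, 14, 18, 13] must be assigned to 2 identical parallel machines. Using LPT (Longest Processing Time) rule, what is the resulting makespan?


Sort jobs in decreasing order (LPT): [20, 18, 14, 13, 8, 8]
Assign each job to the least loaded machine:
  Machine 1: jobs [20, 13, 8], load = 41
  Machine 2: jobs [18, 14, 8], load = 40
Makespan = max load = 41

41


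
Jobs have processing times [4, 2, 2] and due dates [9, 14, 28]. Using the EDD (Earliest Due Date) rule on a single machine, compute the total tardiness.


Sort by due date (EDD order): [(4, 9), (2, 14), (2, 28)]
Compute completion times and tardiness:
  Job 1: p=4, d=9, C=4, tardiness=max(0,4-9)=0
  Job 2: p=2, d=14, C=6, tardiness=max(0,6-14)=0
  Job 3: p=2, d=28, C=8, tardiness=max(0,8-28)=0
Total tardiness = 0

0


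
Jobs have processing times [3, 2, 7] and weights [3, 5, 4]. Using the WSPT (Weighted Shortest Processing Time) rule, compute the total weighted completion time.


Compute p/w ratios and sort ascending (WSPT): [(2, 5), (3, 3), (7, 4)]
Compute weighted completion times:
  Job (p=2,w=5): C=2, w*C=5*2=10
  Job (p=3,w=3): C=5, w*C=3*5=15
  Job (p=7,w=4): C=12, w*C=4*12=48
Total weighted completion time = 73

73


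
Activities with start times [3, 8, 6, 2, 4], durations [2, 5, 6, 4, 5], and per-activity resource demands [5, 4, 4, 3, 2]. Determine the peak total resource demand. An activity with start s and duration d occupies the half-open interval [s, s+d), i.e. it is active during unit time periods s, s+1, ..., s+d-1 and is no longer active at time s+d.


Each activity i is active on [start_i, start_i + duration_i).
Compute total resource usage per time slot:
  t=0: active resources = [], total = 0
  t=1: active resources = [], total = 0
  t=2: active resources = [3], total = 3
  t=3: active resources = [5, 3], total = 8
  t=4: active resources = [5, 3, 2], total = 10
  t=5: active resources = [3, 2], total = 5
  t=6: active resources = [4, 2], total = 6
  t=7: active resources = [4, 2], total = 6
  t=8: active resources = [4, 4, 2], total = 10
  t=9: active resources = [4, 4], total = 8
  t=10: active resources = [4, 4], total = 8
  t=11: active resources = [4, 4], total = 8
  t=12: active resources = [4], total = 4
Peak resource demand = 10

10


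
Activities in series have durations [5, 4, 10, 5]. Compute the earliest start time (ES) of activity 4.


Activity 4 starts after activities 1 through 3 complete.
Predecessor durations: [5, 4, 10]
ES = 5 + 4 + 10 = 19

19


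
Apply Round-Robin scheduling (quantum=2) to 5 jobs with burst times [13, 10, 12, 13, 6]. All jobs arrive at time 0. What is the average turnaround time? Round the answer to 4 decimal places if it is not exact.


Time quantum = 2
Execution trace:
  J1 runs 2 units, time = 2
  J2 runs 2 units, time = 4
  J3 runs 2 units, time = 6
  J4 runs 2 units, time = 8
  J5 runs 2 units, time = 10
  J1 runs 2 units, time = 12
  J2 runs 2 units, time = 14
  J3 runs 2 units, time = 16
  J4 runs 2 units, time = 18
  J5 runs 2 units, time = 20
  J1 runs 2 units, time = 22
  J2 runs 2 units, time = 24
  J3 runs 2 units, time = 26
  J4 runs 2 units, time = 28
  J5 runs 2 units, time = 30
  J1 runs 2 units, time = 32
  J2 runs 2 units, time = 34
  J3 runs 2 units, time = 36
  J4 runs 2 units, time = 38
  J1 runs 2 units, time = 40
  J2 runs 2 units, time = 42
  J3 runs 2 units, time = 44
  J4 runs 2 units, time = 46
  J1 runs 2 units, time = 48
  J3 runs 2 units, time = 50
  J4 runs 2 units, time = 52
  J1 runs 1 units, time = 53
  J4 runs 1 units, time = 54
Finish times: [53, 42, 50, 54, 30]
Average turnaround = 229/5 = 45.8

45.8


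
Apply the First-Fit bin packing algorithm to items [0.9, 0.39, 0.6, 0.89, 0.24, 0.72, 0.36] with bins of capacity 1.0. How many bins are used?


Place items sequentially using First-Fit:
  Item 0.9 -> new Bin 1
  Item 0.39 -> new Bin 2
  Item 0.6 -> Bin 2 (now 0.99)
  Item 0.89 -> new Bin 3
  Item 0.24 -> new Bin 4
  Item 0.72 -> Bin 4 (now 0.96)
  Item 0.36 -> new Bin 5
Total bins used = 5

5


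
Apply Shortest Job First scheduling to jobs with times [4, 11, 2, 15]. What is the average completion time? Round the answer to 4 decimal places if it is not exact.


SJF order (ascending): [2, 4, 11, 15]
Completion times:
  Job 1: burst=2, C=2
  Job 2: burst=4, C=6
  Job 3: burst=11, C=17
  Job 4: burst=15, C=32
Average completion = 57/4 = 14.25

14.25


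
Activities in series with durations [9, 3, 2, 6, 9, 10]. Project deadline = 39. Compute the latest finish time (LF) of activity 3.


LF(activity 3) = deadline - sum of successor durations
Successors: activities 4 through 6 with durations [6, 9, 10]
Sum of successor durations = 25
LF = 39 - 25 = 14

14


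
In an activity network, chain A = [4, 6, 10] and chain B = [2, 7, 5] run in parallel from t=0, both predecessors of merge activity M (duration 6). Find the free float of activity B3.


ES(B3) = sum of predecessors on chain B = 9
EF(B3) = ES + duration = 9 + 5 = 14
Successor of B3 is M. ES(M) = max(sum(A), sum(B)) = max(20, 14) = 20
Free float = ES(successor) - EF(current) = 20 - 14 = 6

6


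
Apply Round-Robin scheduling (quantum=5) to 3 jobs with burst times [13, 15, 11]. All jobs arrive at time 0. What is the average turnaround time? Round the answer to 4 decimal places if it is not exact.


Time quantum = 5
Execution trace:
  J1 runs 5 units, time = 5
  J2 runs 5 units, time = 10
  J3 runs 5 units, time = 15
  J1 runs 5 units, time = 20
  J2 runs 5 units, time = 25
  J3 runs 5 units, time = 30
  J1 runs 3 units, time = 33
  J2 runs 5 units, time = 38
  J3 runs 1 units, time = 39
Finish times: [33, 38, 39]
Average turnaround = 110/3 = 36.6667

36.6667


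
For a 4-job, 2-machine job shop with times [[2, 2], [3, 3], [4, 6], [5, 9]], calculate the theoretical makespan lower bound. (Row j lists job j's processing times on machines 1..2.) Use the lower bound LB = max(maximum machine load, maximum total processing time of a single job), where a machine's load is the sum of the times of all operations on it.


Machine loads:
  Machine 1: 2 + 3 + 4 + 5 = 14
  Machine 2: 2 + 3 + 6 + 9 = 20
Max machine load = 20
Job totals:
  Job 1: 4
  Job 2: 6
  Job 3: 10
  Job 4: 14
Max job total = 14
Lower bound = max(20, 14) = 20

20


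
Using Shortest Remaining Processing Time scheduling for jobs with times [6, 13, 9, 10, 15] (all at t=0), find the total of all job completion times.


Since all jobs arrive at t=0, SRPT equals SPT ordering.
SPT order: [6, 9, 10, 13, 15]
Completion times:
  Job 1: p=6, C=6
  Job 2: p=9, C=15
  Job 3: p=10, C=25
  Job 4: p=13, C=38
  Job 5: p=15, C=53
Total completion time = 6 + 15 + 25 + 38 + 53 = 137

137


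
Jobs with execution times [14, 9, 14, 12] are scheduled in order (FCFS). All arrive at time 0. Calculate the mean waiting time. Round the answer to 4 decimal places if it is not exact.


FCFS order (as given): [14, 9, 14, 12]
Waiting times:
  Job 1: wait = 0
  Job 2: wait = 14
  Job 3: wait = 23
  Job 4: wait = 37
Sum of waiting times = 74
Average waiting time = 74/4 = 18.5

18.5


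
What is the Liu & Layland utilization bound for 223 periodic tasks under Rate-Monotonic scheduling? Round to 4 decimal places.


Compute 2^(1/223) = 1.0031131190
Subtract 1: 1.0031131190 - 1 = 0.0031131190
Multiply by n: 223 * 0.0031131190 = 0.6942255370
Round to 4 dp: 0.6942

0.6942


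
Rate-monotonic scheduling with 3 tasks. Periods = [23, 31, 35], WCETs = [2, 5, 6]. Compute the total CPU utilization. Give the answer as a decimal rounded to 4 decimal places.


Compute individual utilizations (exact fractions):
  Task 1: C/T = 2/23 (approx. 0.087)
  Task 2: C/T = 5/31 (approx. 0.1613)
  Task 3: C/T = 6/35 (approx. 0.1714)
Total utilization U = 2/23 + 5/31 + 6/35 = 10473/24955
Rounded to 4 decimal places: U = 0.4197
RM (Liu & Layland) bound for 3 tasks = 0.779763; compare with U = 10473/24955 (approx. 0.419675)
U <= bound, so schedulable by RM sufficient condition.

0.4197


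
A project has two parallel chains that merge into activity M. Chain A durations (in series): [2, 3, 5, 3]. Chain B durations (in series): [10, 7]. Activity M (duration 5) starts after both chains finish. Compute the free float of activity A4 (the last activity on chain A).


ES(A4) = sum of predecessors on chain A = 10
EF(A4) = ES + duration = 10 + 3 = 13
Successor of A4 is M. ES(M) = max(sum(A), sum(B)) = max(13, 17) = 17
Free float = ES(successor) - EF(current) = 17 - 13 = 4

4


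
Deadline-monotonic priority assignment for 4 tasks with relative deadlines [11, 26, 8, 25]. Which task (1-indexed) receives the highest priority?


Sort tasks by relative deadline (ascending):
  Task 3: deadline = 8
  Task 1: deadline = 11
  Task 4: deadline = 25
  Task 2: deadline = 26
Priority order (highest first): [3, 1, 4, 2]
Highest priority task = 3

3


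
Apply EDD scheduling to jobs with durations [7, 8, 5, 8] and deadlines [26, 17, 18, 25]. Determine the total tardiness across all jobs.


Sort by due date (EDD order): [(8, 17), (5, 18), (8, 25), (7, 26)]
Compute completion times and tardiness:
  Job 1: p=8, d=17, C=8, tardiness=max(0,8-17)=0
  Job 2: p=5, d=18, C=13, tardiness=max(0,13-18)=0
  Job 3: p=8, d=25, C=21, tardiness=max(0,21-25)=0
  Job 4: p=7, d=26, C=28, tardiness=max(0,28-26)=2
Total tardiness = 2

2


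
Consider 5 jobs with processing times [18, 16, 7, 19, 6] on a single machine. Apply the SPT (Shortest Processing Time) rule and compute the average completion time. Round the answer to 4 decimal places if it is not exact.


Sort jobs by processing time (SPT order): [6, 7, 16, 18, 19]
Compute completion times sequentially:
  Job 1: processing = 6, completes at 6
  Job 2: processing = 7, completes at 13
  Job 3: processing = 16, completes at 29
  Job 4: processing = 18, completes at 47
  Job 5: processing = 19, completes at 66
Sum of completion times = 161
Average completion time = 161/5 = 32.2

32.2


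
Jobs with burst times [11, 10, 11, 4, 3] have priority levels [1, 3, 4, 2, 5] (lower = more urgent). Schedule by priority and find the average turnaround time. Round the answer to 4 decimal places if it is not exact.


Sort by priority (ascending = highest first):
Order: [(1, 11), (2, 4), (3, 10), (4, 11), (5, 3)]
Completion times:
  Priority 1, burst=11, C=11
  Priority 2, burst=4, C=15
  Priority 3, burst=10, C=25
  Priority 4, burst=11, C=36
  Priority 5, burst=3, C=39
Average turnaround = 126/5 = 25.2

25.2


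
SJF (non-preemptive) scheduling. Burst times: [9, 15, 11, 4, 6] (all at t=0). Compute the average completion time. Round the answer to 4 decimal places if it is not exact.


SJF order (ascending): [4, 6, 9, 11, 15]
Completion times:
  Job 1: burst=4, C=4
  Job 2: burst=6, C=10
  Job 3: burst=9, C=19
  Job 4: burst=11, C=30
  Job 5: burst=15, C=45
Average completion = 108/5 = 21.6

21.6


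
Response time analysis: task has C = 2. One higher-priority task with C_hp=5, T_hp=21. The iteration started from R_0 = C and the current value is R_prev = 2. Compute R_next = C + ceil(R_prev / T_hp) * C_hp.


R_next = C + ceil(R_prev / T_hp) * C_hp
ceil(2 / 21) = ceil(0.0952) = 1
Interference = 1 * 5 = 5
R_next = 2 + 5 = 7

7


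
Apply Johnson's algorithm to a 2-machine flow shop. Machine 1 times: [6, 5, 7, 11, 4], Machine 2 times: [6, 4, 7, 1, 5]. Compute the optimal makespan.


Apply Johnson's rule:
  Group 1 (a <= b): [(5, 4, 5), (1, 6, 6), (3, 7, 7)]
  Group 2 (a > b): [(2, 5, 4), (4, 11, 1)]
Optimal job order: [5, 1, 3, 2, 4]
Schedule:
  Job 5: M1 done at 4, M2 done at 9
  Job 1: M1 done at 10, M2 done at 16
  Job 3: M1 done at 17, M2 done at 24
  Job 2: M1 done at 22, M2 done at 28
  Job 4: M1 done at 33, M2 done at 34
Makespan = 34

34


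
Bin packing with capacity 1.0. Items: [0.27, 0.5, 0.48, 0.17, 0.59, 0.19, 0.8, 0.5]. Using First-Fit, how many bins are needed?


Place items sequentially using First-Fit:
  Item 0.27 -> new Bin 1
  Item 0.5 -> Bin 1 (now 0.77)
  Item 0.48 -> new Bin 2
  Item 0.17 -> Bin 1 (now 0.94)
  Item 0.59 -> new Bin 3
  Item 0.19 -> Bin 2 (now 0.67)
  Item 0.8 -> new Bin 4
  Item 0.5 -> new Bin 5
Total bins used = 5

5


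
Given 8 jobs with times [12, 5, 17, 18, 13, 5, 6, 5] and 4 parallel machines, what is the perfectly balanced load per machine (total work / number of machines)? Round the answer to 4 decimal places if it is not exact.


Total processing time = 12 + 5 + 17 + 18 + 13 + 5 + 6 + 5 = 81
Number of machines = 4
Ideal balanced load = 81 / 4 = 20.25

20.25


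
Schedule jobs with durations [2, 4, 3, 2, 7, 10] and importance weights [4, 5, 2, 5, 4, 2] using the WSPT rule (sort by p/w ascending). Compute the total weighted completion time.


Compute p/w ratios and sort ascending (WSPT): [(2, 5), (2, 4), (4, 5), (3, 2), (7, 4), (10, 2)]
Compute weighted completion times:
  Job (p=2,w=5): C=2, w*C=5*2=10
  Job (p=2,w=4): C=4, w*C=4*4=16
  Job (p=4,w=5): C=8, w*C=5*8=40
  Job (p=3,w=2): C=11, w*C=2*11=22
  Job (p=7,w=4): C=18, w*C=4*18=72
  Job (p=10,w=2): C=28, w*C=2*28=56
Total weighted completion time = 216

216


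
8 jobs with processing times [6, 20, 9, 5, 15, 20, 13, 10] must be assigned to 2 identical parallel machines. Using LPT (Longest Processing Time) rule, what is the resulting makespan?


Sort jobs in decreasing order (LPT): [20, 20, 15, 13, 10, 9, 6, 5]
Assign each job to the least loaded machine:
  Machine 1: jobs [20, 15, 9, 5], load = 49
  Machine 2: jobs [20, 13, 10, 6], load = 49
Makespan = max load = 49

49


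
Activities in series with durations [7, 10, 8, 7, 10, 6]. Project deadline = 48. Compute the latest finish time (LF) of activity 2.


LF(activity 2) = deadline - sum of successor durations
Successors: activities 3 through 6 with durations [8, 7, 10, 6]
Sum of successor durations = 31
LF = 48 - 31 = 17

17


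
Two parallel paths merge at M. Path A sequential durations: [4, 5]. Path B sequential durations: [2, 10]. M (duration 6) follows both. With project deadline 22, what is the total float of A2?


Forward pass: ES(A2) = sum of predecessors on chain A = 4
EF = ES + duration = 4 + 5 = 9
Backward pass: LF(M) = deadline = 22; LS(M) = 22 - 6 = 16
LF(A2) = LS(M) - sum(successors on chain A) = 16 - 0 = 16
LS = LF - duration = 16 - 5 = 11
Total float = LS - ES = 11 - 4 = 7

7


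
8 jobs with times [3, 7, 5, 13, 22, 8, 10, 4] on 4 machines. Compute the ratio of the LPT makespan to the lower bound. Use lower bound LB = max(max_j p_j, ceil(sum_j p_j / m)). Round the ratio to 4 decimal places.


LPT order: [22, 13, 10, 8, 7, 5, 4, 3]
Machine loads after assignment: [22, 17, 18, 15]
LPT makespan = 22
Lower bound = max(max_job, ceil(total/4)) = max(22, 18) = 22
Ratio = 22 / 22 = 1.0

1.0


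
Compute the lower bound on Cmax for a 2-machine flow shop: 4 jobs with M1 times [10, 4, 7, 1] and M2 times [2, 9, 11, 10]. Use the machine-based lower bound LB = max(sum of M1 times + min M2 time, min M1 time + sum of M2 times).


LB1 = sum(M1 times) + min(M2 times) = 22 + 2 = 24
LB2 = min(M1 times) + sum(M2 times) = 1 + 32 = 33
Lower bound = max(LB1, LB2) = max(24, 33) = 33

33


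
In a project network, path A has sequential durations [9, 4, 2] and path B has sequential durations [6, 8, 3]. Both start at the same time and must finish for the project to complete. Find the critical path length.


Path A total = 9 + 4 + 2 = 15
Path B total = 6 + 8 + 3 = 17
Critical path = longest path = max(15, 17) = 17

17


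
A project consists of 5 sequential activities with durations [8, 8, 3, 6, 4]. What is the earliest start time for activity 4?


Activity 4 starts after activities 1 through 3 complete.
Predecessor durations: [8, 8, 3]
ES = 8 + 8 + 3 = 19

19


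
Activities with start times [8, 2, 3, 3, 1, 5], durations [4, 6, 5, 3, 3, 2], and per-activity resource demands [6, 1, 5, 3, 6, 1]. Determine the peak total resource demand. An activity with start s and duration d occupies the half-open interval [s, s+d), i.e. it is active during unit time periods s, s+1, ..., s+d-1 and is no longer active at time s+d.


Each activity i is active on [start_i, start_i + duration_i).
Compute total resource usage per time slot:
  t=0: active resources = [], total = 0
  t=1: active resources = [6], total = 6
  t=2: active resources = [1, 6], total = 7
  t=3: active resources = [1, 5, 3, 6], total = 15
  t=4: active resources = [1, 5, 3], total = 9
  t=5: active resources = [1, 5, 3, 1], total = 10
  t=6: active resources = [1, 5, 1], total = 7
  t=7: active resources = [1, 5], total = 6
  t=8: active resources = [6], total = 6
  t=9: active resources = [6], total = 6
  t=10: active resources = [6], total = 6
  t=11: active resources = [6], total = 6
Peak resource demand = 15

15


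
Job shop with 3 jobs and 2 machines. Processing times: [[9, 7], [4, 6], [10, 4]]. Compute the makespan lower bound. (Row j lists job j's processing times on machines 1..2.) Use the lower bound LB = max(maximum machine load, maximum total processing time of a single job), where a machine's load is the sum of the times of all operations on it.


Machine loads:
  Machine 1: 9 + 4 + 10 = 23
  Machine 2: 7 + 6 + 4 = 17
Max machine load = 23
Job totals:
  Job 1: 16
  Job 2: 10
  Job 3: 14
Max job total = 16
Lower bound = max(23, 16) = 23

23


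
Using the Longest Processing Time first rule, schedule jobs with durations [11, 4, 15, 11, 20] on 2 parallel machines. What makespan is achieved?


Sort jobs in decreasing order (LPT): [20, 15, 11, 11, 4]
Assign each job to the least loaded machine:
  Machine 1: jobs [20, 11], load = 31
  Machine 2: jobs [15, 11, 4], load = 30
Makespan = max load = 31

31


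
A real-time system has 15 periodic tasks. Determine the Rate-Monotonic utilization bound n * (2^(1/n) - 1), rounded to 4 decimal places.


Compute 2^(1/15) = 1.0472941228
Subtract 1: 1.0472941228 - 1 = 0.0472941228
Multiply by n: 15 * 0.0472941228 = 0.7094118420
Round to 4 dp: 0.7094

0.7094


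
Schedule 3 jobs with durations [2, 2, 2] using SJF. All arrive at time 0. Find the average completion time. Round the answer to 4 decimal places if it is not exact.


SJF order (ascending): [2, 2, 2]
Completion times:
  Job 1: burst=2, C=2
  Job 2: burst=2, C=4
  Job 3: burst=2, C=6
Average completion = 12/3 = 4.0

4.0


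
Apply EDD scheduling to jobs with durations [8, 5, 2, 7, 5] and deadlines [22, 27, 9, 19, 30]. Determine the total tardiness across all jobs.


Sort by due date (EDD order): [(2, 9), (7, 19), (8, 22), (5, 27), (5, 30)]
Compute completion times and tardiness:
  Job 1: p=2, d=9, C=2, tardiness=max(0,2-9)=0
  Job 2: p=7, d=19, C=9, tardiness=max(0,9-19)=0
  Job 3: p=8, d=22, C=17, tardiness=max(0,17-22)=0
  Job 4: p=5, d=27, C=22, tardiness=max(0,22-27)=0
  Job 5: p=5, d=30, C=27, tardiness=max(0,27-30)=0
Total tardiness = 0

0


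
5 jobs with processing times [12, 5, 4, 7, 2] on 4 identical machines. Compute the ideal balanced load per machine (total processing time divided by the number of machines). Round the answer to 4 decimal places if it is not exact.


Total processing time = 12 + 5 + 4 + 7 + 2 = 30
Number of machines = 4
Ideal balanced load = 30 / 4 = 7.5

7.5


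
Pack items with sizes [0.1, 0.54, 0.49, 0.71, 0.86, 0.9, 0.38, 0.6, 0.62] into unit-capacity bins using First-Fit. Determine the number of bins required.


Place items sequentially using First-Fit:
  Item 0.1 -> new Bin 1
  Item 0.54 -> Bin 1 (now 0.64)
  Item 0.49 -> new Bin 2
  Item 0.71 -> new Bin 3
  Item 0.86 -> new Bin 4
  Item 0.9 -> new Bin 5
  Item 0.38 -> Bin 2 (now 0.87)
  Item 0.6 -> new Bin 6
  Item 0.62 -> new Bin 7
Total bins used = 7

7


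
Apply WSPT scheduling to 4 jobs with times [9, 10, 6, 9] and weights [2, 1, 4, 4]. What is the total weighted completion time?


Compute p/w ratios and sort ascending (WSPT): [(6, 4), (9, 4), (9, 2), (10, 1)]
Compute weighted completion times:
  Job (p=6,w=4): C=6, w*C=4*6=24
  Job (p=9,w=4): C=15, w*C=4*15=60
  Job (p=9,w=2): C=24, w*C=2*24=48
  Job (p=10,w=1): C=34, w*C=1*34=34
Total weighted completion time = 166

166


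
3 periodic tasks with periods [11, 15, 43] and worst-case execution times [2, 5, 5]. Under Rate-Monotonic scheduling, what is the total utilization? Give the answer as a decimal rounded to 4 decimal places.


Compute individual utilizations (exact fractions):
  Task 1: C/T = 2/11 (approx. 0.1818)
  Task 2: C/T = 5/15 = 1/3 (approx. 0.3333)
  Task 3: C/T = 5/43 (approx. 0.1163)
Total utilization U = 2/11 + 1/3 + 5/43 = 896/1419
Rounded to 4 decimal places: U = 0.6314
RM (Liu & Layland) bound for 3 tasks = 0.779763; compare with U = 896/1419 (approx. 0.631431)
U <= bound, so schedulable by RM sufficient condition.

0.6314


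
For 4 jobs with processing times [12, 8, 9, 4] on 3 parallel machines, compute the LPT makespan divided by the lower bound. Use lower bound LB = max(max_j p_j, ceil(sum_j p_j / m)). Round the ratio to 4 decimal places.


LPT order: [12, 9, 8, 4]
Machine loads after assignment: [12, 9, 12]
LPT makespan = 12
Lower bound = max(max_job, ceil(total/3)) = max(12, 11) = 12
Ratio = 12 / 12 = 1.0

1.0


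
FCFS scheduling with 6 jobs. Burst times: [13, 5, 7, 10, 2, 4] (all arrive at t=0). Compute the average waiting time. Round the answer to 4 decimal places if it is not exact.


FCFS order (as given): [13, 5, 7, 10, 2, 4]
Waiting times:
  Job 1: wait = 0
  Job 2: wait = 13
  Job 3: wait = 18
  Job 4: wait = 25
  Job 5: wait = 35
  Job 6: wait = 37
Sum of waiting times = 128
Average waiting time = 128/6 = 21.3333

21.3333


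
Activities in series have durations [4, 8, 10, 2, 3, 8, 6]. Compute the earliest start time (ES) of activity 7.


Activity 7 starts after activities 1 through 6 complete.
Predecessor durations: [4, 8, 10, 2, 3, 8]
ES = 4 + 8 + 10 + 2 + 3 + 8 = 35

35


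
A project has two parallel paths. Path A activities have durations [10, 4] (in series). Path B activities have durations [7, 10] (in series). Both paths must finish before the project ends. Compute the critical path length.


Path A total = 10 + 4 = 14
Path B total = 7 + 10 = 17
Critical path = longest path = max(14, 17) = 17

17


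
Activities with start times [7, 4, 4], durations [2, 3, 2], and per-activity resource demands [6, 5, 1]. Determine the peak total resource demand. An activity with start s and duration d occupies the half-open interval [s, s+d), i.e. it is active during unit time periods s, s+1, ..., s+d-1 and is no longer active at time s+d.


Each activity i is active on [start_i, start_i + duration_i).
Compute total resource usage per time slot:
  t=0: active resources = [], total = 0
  t=1: active resources = [], total = 0
  t=2: active resources = [], total = 0
  t=3: active resources = [], total = 0
  t=4: active resources = [5, 1], total = 6
  t=5: active resources = [5, 1], total = 6
  t=6: active resources = [5], total = 5
  t=7: active resources = [6], total = 6
  t=8: active resources = [6], total = 6
Peak resource demand = 6

6


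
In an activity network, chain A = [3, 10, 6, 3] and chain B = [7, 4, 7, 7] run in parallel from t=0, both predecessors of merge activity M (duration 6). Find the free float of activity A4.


ES(A4) = sum of predecessors on chain A = 19
EF(A4) = ES + duration = 19 + 3 = 22
Successor of A4 is M. ES(M) = max(sum(A), sum(B)) = max(22, 25) = 25
Free float = ES(successor) - EF(current) = 25 - 22 = 3

3


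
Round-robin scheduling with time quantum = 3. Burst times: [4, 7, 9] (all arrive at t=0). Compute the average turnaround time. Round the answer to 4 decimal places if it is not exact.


Time quantum = 3
Execution trace:
  J1 runs 3 units, time = 3
  J2 runs 3 units, time = 6
  J3 runs 3 units, time = 9
  J1 runs 1 units, time = 10
  J2 runs 3 units, time = 13
  J3 runs 3 units, time = 16
  J2 runs 1 units, time = 17
  J3 runs 3 units, time = 20
Finish times: [10, 17, 20]
Average turnaround = 47/3 = 15.6667

15.6667


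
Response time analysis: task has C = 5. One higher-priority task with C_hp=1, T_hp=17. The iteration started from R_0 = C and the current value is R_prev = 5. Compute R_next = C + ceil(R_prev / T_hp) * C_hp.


R_next = C + ceil(R_prev / T_hp) * C_hp
ceil(5 / 17) = ceil(0.2941) = 1
Interference = 1 * 1 = 1
R_next = 5 + 1 = 6

6


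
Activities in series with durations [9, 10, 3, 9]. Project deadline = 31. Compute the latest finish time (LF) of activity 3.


LF(activity 3) = deadline - sum of successor durations
Successors: activities 4 through 4 with durations [9]
Sum of successor durations = 9
LF = 31 - 9 = 22

22


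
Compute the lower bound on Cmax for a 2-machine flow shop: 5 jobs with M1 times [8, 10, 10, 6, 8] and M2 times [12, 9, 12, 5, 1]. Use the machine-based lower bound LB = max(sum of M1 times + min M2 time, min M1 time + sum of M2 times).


LB1 = sum(M1 times) + min(M2 times) = 42 + 1 = 43
LB2 = min(M1 times) + sum(M2 times) = 6 + 39 = 45
Lower bound = max(LB1, LB2) = max(43, 45) = 45

45


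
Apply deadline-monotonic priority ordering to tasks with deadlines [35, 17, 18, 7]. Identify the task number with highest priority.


Sort tasks by relative deadline (ascending):
  Task 4: deadline = 7
  Task 2: deadline = 17
  Task 3: deadline = 18
  Task 1: deadline = 35
Priority order (highest first): [4, 2, 3, 1]
Highest priority task = 4

4


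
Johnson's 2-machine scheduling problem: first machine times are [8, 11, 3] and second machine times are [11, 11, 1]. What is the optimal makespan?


Apply Johnson's rule:
  Group 1 (a <= b): [(1, 8, 11), (2, 11, 11)]
  Group 2 (a > b): [(3, 3, 1)]
Optimal job order: [1, 2, 3]
Schedule:
  Job 1: M1 done at 8, M2 done at 19
  Job 2: M1 done at 19, M2 done at 30
  Job 3: M1 done at 22, M2 done at 31
Makespan = 31

31


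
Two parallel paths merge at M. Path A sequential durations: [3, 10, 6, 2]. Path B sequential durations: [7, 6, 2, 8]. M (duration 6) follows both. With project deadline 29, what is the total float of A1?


Forward pass: ES(A1) = sum of predecessors on chain A = 0
EF = ES + duration = 0 + 3 = 3
Backward pass: LF(M) = deadline = 29; LS(M) = 29 - 6 = 23
LF(A1) = LS(M) - sum(successors on chain A) = 23 - 18 = 5
LS = LF - duration = 5 - 3 = 2
Total float = LS - ES = 2 - 0 = 2

2


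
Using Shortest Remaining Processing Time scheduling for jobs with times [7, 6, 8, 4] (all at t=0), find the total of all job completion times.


Since all jobs arrive at t=0, SRPT equals SPT ordering.
SPT order: [4, 6, 7, 8]
Completion times:
  Job 1: p=4, C=4
  Job 2: p=6, C=10
  Job 3: p=7, C=17
  Job 4: p=8, C=25
Total completion time = 4 + 10 + 17 + 25 = 56

56


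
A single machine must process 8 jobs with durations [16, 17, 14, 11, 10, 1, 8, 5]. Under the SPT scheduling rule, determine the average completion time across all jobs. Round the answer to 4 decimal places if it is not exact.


Sort jobs by processing time (SPT order): [1, 5, 8, 10, 11, 14, 16, 17]
Compute completion times sequentially:
  Job 1: processing = 1, completes at 1
  Job 2: processing = 5, completes at 6
  Job 3: processing = 8, completes at 14
  Job 4: processing = 10, completes at 24
  Job 5: processing = 11, completes at 35
  Job 6: processing = 14, completes at 49
  Job 7: processing = 16, completes at 65
  Job 8: processing = 17, completes at 82
Sum of completion times = 276
Average completion time = 276/8 = 34.5

34.5


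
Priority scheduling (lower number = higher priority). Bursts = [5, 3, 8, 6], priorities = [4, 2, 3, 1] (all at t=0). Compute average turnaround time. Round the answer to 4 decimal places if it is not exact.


Sort by priority (ascending = highest first):
Order: [(1, 6), (2, 3), (3, 8), (4, 5)]
Completion times:
  Priority 1, burst=6, C=6
  Priority 2, burst=3, C=9
  Priority 3, burst=8, C=17
  Priority 4, burst=5, C=22
Average turnaround = 54/4 = 13.5

13.5


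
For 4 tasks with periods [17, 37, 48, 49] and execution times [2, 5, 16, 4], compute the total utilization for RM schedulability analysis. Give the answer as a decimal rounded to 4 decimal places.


Compute individual utilizations (exact fractions):
  Task 1: C/T = 2/17 (approx. 0.1176)
  Task 2: C/T = 5/37 (approx. 0.1351)
  Task 3: C/T = 16/48 = 1/3 (approx. 0.3333)
  Task 4: C/T = 4/49 (approx. 0.0816)
Total utilization U = 2/17 + 5/37 + 1/3 + 4/49 = 61742/92463
Rounded to 4 decimal places: U = 0.6677
RM (Liu & Layland) bound for 4 tasks = 0.756828; compare with U = 61742/92463 (approx. 0.667748)
U <= bound, so schedulable by RM sufficient condition.

0.6677


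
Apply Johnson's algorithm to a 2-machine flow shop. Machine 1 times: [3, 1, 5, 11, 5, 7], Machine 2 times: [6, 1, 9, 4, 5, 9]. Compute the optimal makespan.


Apply Johnson's rule:
  Group 1 (a <= b): [(2, 1, 1), (1, 3, 6), (3, 5, 9), (5, 5, 5), (6, 7, 9)]
  Group 2 (a > b): [(4, 11, 4)]
Optimal job order: [2, 1, 3, 5, 6, 4]
Schedule:
  Job 2: M1 done at 1, M2 done at 2
  Job 1: M1 done at 4, M2 done at 10
  Job 3: M1 done at 9, M2 done at 19
  Job 5: M1 done at 14, M2 done at 24
  Job 6: M1 done at 21, M2 done at 33
  Job 4: M1 done at 32, M2 done at 37
Makespan = 37

37


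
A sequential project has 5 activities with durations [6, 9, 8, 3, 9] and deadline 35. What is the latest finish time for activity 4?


LF(activity 4) = deadline - sum of successor durations
Successors: activities 5 through 5 with durations [9]
Sum of successor durations = 9
LF = 35 - 9 = 26

26


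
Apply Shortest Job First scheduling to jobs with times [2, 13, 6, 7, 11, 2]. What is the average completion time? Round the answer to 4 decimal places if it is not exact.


SJF order (ascending): [2, 2, 6, 7, 11, 13]
Completion times:
  Job 1: burst=2, C=2
  Job 2: burst=2, C=4
  Job 3: burst=6, C=10
  Job 4: burst=7, C=17
  Job 5: burst=11, C=28
  Job 6: burst=13, C=41
Average completion = 102/6 = 17.0

17.0


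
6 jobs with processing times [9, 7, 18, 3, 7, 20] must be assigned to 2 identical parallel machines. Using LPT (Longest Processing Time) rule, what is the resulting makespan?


Sort jobs in decreasing order (LPT): [20, 18, 9, 7, 7, 3]
Assign each job to the least loaded machine:
  Machine 1: jobs [20, 7, 7], load = 34
  Machine 2: jobs [18, 9, 3], load = 30
Makespan = max load = 34

34


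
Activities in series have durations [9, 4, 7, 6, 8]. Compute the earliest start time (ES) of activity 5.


Activity 5 starts after activities 1 through 4 complete.
Predecessor durations: [9, 4, 7, 6]
ES = 9 + 4 + 7 + 6 = 26

26


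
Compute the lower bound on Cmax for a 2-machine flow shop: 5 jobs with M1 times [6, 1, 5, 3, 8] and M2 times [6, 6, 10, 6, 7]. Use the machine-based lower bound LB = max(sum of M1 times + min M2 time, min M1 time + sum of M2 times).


LB1 = sum(M1 times) + min(M2 times) = 23 + 6 = 29
LB2 = min(M1 times) + sum(M2 times) = 1 + 35 = 36
Lower bound = max(LB1, LB2) = max(29, 36) = 36

36


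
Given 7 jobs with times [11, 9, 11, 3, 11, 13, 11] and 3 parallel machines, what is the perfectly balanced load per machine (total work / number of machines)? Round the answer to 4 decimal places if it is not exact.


Total processing time = 11 + 9 + 11 + 3 + 11 + 13 + 11 = 69
Number of machines = 3
Ideal balanced load = 69 / 3 = 23.0

23.0


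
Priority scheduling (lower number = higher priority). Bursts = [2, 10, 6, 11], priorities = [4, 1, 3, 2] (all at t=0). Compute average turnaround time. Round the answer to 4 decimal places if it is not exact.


Sort by priority (ascending = highest first):
Order: [(1, 10), (2, 11), (3, 6), (4, 2)]
Completion times:
  Priority 1, burst=10, C=10
  Priority 2, burst=11, C=21
  Priority 3, burst=6, C=27
  Priority 4, burst=2, C=29
Average turnaround = 87/4 = 21.75

21.75


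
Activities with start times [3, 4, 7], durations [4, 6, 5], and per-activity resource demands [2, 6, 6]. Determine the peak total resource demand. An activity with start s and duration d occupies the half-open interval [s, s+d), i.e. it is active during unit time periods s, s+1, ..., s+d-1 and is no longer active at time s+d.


Each activity i is active on [start_i, start_i + duration_i).
Compute total resource usage per time slot:
  t=0: active resources = [], total = 0
  t=1: active resources = [], total = 0
  t=2: active resources = [], total = 0
  t=3: active resources = [2], total = 2
  t=4: active resources = [2, 6], total = 8
  t=5: active resources = [2, 6], total = 8
  t=6: active resources = [2, 6], total = 8
  t=7: active resources = [6, 6], total = 12
  t=8: active resources = [6, 6], total = 12
  t=9: active resources = [6, 6], total = 12
  t=10: active resources = [6], total = 6
  t=11: active resources = [6], total = 6
Peak resource demand = 12

12


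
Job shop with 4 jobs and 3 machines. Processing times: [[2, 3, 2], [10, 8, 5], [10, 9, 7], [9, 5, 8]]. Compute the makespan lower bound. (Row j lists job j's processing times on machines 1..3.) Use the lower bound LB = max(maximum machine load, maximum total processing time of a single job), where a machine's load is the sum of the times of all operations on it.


Machine loads:
  Machine 1: 2 + 10 + 10 + 9 = 31
  Machine 2: 3 + 8 + 9 + 5 = 25
  Machine 3: 2 + 5 + 7 + 8 = 22
Max machine load = 31
Job totals:
  Job 1: 7
  Job 2: 23
  Job 3: 26
  Job 4: 22
Max job total = 26
Lower bound = max(31, 26) = 31

31


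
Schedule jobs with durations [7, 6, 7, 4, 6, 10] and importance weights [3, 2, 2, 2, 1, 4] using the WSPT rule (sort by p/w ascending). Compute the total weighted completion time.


Compute p/w ratios and sort ascending (WSPT): [(4, 2), (7, 3), (10, 4), (6, 2), (7, 2), (6, 1)]
Compute weighted completion times:
  Job (p=4,w=2): C=4, w*C=2*4=8
  Job (p=7,w=3): C=11, w*C=3*11=33
  Job (p=10,w=4): C=21, w*C=4*21=84
  Job (p=6,w=2): C=27, w*C=2*27=54
  Job (p=7,w=2): C=34, w*C=2*34=68
  Job (p=6,w=1): C=40, w*C=1*40=40
Total weighted completion time = 287

287


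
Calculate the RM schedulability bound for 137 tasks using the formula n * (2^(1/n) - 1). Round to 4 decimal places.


Compute 2^(1/137) = 1.0050722892
Subtract 1: 1.0050722892 - 1 = 0.0050722892
Multiply by n: 137 * 0.0050722892 = 0.6949036204
Round to 4 dp: 0.6949

0.6949


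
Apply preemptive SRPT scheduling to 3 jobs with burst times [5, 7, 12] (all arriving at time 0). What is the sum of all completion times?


Since all jobs arrive at t=0, SRPT equals SPT ordering.
SPT order: [5, 7, 12]
Completion times:
  Job 1: p=5, C=5
  Job 2: p=7, C=12
  Job 3: p=12, C=24
Total completion time = 5 + 12 + 24 = 41

41


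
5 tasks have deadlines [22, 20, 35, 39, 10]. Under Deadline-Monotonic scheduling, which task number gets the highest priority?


Sort tasks by relative deadline (ascending):
  Task 5: deadline = 10
  Task 2: deadline = 20
  Task 1: deadline = 22
  Task 3: deadline = 35
  Task 4: deadline = 39
Priority order (highest first): [5, 2, 1, 3, 4]
Highest priority task = 5

5


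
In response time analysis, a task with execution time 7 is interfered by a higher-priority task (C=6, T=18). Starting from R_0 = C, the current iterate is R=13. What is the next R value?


R_next = C + ceil(R_prev / T_hp) * C_hp
ceil(13 / 18) = ceil(0.7222) = 1
Interference = 1 * 6 = 6
R_next = 7 + 6 = 13
R_next = R_prev, so the iteration has converged (response time = 13).

13


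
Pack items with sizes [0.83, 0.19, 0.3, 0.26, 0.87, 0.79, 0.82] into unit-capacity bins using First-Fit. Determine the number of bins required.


Place items sequentially using First-Fit:
  Item 0.83 -> new Bin 1
  Item 0.19 -> new Bin 2
  Item 0.3 -> Bin 2 (now 0.49)
  Item 0.26 -> Bin 2 (now 0.75)
  Item 0.87 -> new Bin 3
  Item 0.79 -> new Bin 4
  Item 0.82 -> new Bin 5
Total bins used = 5

5
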